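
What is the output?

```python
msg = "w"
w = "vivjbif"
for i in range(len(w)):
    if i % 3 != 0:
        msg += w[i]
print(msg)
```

i=0: skip
i=1: add 'i' → 'wi'
i=2: add 'v' → 'wiv'
i=3: skip
i=4: add 'b' → 'wivb'
i=5: add 'i' → 'wivbi'
i=6: skip

wivbi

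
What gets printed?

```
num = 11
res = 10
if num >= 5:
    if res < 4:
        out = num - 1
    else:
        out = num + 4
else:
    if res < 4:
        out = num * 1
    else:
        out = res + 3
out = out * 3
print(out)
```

45

num=11, res=10
num >= 5 is True; res < 4 is False
→ out = num + 4 = 15
out = 15*3 = 45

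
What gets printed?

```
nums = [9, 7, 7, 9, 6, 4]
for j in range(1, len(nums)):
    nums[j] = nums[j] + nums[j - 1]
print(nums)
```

j=1: nums[1] = 7+9 = 16 → [9, 16, 7, 9, 6, 4]
j=2: nums[2] = 7+16 = 23 → [9, 16, 23, 9, 6, 4]
j=3: nums[3] = 9+23 = 32 → [9, 16, 23, 32, 6, 4]
j=4: nums[4] = 6+32 = 38 → [9, 16, 23, 32, 38, 4]
j=5: nums[5] = 4+38 = 42 → [9, 16, 23, 32, 38, 42]

[9, 16, 23, 32, 38, 42]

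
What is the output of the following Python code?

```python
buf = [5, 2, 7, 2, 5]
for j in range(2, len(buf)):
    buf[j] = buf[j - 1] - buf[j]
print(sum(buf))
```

-17

j=2: buf[2] = 2-7 = -5 → [5, 2, -5, 2, 5]
j=3: buf[3] = (-5)-2 = -7 → [5, 2, -5, -7, 5]
j=4: buf[4] = (-7)-5 = -12 → [5, 2, -5, -7, -12]
sum = -17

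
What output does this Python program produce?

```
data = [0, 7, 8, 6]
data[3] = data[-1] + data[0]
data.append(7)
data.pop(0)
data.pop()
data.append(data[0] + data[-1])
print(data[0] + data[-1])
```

data[3] = data[-1]+data[0] = 6+0 = 6 → [0, 7, 8, 6]
append 7 → [0, 7, 8, 6, 7]
pop(0) removes 0 → [7, 8, 6, 7]
pop() removes 7 → [7, 8, 6]
append data[0]+data[-1] = 7+6 = 13 → [7, 8, 6, 13]
data[0]+data[-1] = 7+13 = 20

20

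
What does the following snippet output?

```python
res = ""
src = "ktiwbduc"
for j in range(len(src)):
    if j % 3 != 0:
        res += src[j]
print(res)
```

tibdc

j=0: skip
j=1: add 't' → 't'
j=2: add 'i' → 'ti'
j=3: skip
j=4: add 'b' → 'tib'
j=5: add 'd' → 'tibd'
j=6: skip
j=7: add 'c' → 'tibdc'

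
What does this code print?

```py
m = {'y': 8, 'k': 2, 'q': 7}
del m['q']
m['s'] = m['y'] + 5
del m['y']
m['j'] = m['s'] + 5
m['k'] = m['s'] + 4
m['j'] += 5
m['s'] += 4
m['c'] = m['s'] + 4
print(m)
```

del 'q' → {'y': 8, 'k': 2}
m['s'] = m['y']+5 = 13 → {'y': 8, 'k': 2, 's': 13}
del 'y' → {'k': 2, 's': 13}
m['j'] = m['s']+5 = 18 → {'k': 2, 's': 13, 'j': 18}
m['k'] = m['s']+4 = 17 → {'k': 17, 's': 13, 'j': 18}
m['j'] = 18+5 = 23 → {'k': 17, 's': 13, 'j': 23}
m['s'] = 13+4 = 17 → {'k': 17, 's': 17, 'j': 23}
m['c'] = m['s']+4 = 21 → {'k': 17, 's': 17, 'j': 23, 'c': 21}

{'k': 17, 's': 17, 'j': 23, 'c': 21}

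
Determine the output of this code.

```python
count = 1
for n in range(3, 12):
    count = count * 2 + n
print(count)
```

n=3: count = 1*2+3 = 5
n=4: count = 5*2+4 = 14
n=5: count = 14*2+5 = 33
n=6: count = 33*2+6 = 72
n=7: count = 72*2+7 = 151
n=8: count = 151*2+8 = 310
n=9: count = 310*2+9 = 629
n=10: count = 629*2+10 = 1268
n=11: count = 1268*2+11 = 2547

2547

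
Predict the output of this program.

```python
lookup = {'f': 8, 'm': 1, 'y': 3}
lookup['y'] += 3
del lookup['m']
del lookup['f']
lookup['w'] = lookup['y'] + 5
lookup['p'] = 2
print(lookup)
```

lookup['y'] = 3+3 = 6 → {'f': 8, 'm': 1, 'y': 6}
del 'm' → {'f': 8, 'y': 6}
del 'f' → {'y': 6}
lookup['w'] = lookup['y']+5 = 11 → {'y': 6, 'w': 11}
lookup['p'] = 2 → {'y': 6, 'w': 11, 'p': 2}

{'y': 6, 'w': 11, 'p': 2}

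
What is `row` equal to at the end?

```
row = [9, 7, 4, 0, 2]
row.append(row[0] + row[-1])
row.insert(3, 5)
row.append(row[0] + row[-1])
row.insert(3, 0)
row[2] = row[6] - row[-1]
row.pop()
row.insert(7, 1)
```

append row[0]+row[-1] = 9+2 = 11 → [9, 7, 4, 0, 2, 11]
insert 5 at 3 → [9, 7, 4, 5, 0, 2, 11]
append row[0]+row[-1] = 9+11 = 20 → [9, 7, 4, 5, 0, 2, 11, 20]
insert 0 at 3 → [9, 7, 4, 0, 5, 0, 2, 11, 20]
row[2] = row[6]-row[-1] = 2-20 = -18 → [9, 7, -18, 0, 5, 0, 2, 11, 20]
pop() removes 20 → [9, 7, -18, 0, 5, 0, 2, 11]
insert 1 at 7 → [9, 7, -18, 0, 5, 0, 2, 1, 11]

[9, 7, -18, 0, 5, 0, 2, 1, 11]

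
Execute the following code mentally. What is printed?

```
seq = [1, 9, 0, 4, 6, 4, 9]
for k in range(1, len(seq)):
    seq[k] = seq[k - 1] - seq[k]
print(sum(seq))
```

-98

k=1: seq[1] = 1-9 = -8 → [1, -8, 0, 4, 6, 4, 9]
k=2: seq[2] = (-8)-0 = -8 → [1, -8, -8, 4, 6, 4, 9]
k=3: seq[3] = (-8)-4 = -12 → [1, -8, -8, -12, 6, 4, 9]
k=4: seq[4] = (-12)-6 = -18 → [1, -8, -8, -12, -18, 4, 9]
k=5: seq[5] = (-18)-4 = -22 → [1, -8, -8, -12, -18, -22, 9]
k=6: seq[6] = (-22)-9 = -31 → [1, -8, -8, -12, -18, -22, -31]
sum = -98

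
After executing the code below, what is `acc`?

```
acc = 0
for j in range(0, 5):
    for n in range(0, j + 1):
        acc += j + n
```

j=0,n=0: acc = 0+0 = 0
j=1,n=0: acc = 0+1 = 1
j=1,n=1: acc = 1+2 = 3
j=2,n=0: acc = 3+2 = 5
j=2,n=1: acc = 5+3 = 8
j=2,n=2: acc = 8+4 = 12
j=3,n=0: acc = 12+3 = 15
j=3,n=1: acc = 15+4 = 19
j=3,n=2: acc = 19+5 = 24
j=3,n=3: acc = 24+6 = 30
j=4,n=0: acc = 30+4 = 34
j=4,n=1: acc = 34+5 = 39
j=4,n=2: acc = 39+6 = 45
j=4,n=3: acc = 45+7 = 52
j=4,n=4: acc = 52+8 = 60

60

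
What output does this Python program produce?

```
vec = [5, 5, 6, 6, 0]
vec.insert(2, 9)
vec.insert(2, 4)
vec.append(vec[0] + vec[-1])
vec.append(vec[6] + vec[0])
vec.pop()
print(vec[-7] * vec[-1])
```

25

insert 9 at 2 → [5, 5, 9, 6, 6, 0]
insert 4 at 2 → [5, 5, 4, 9, 6, 6, 0]
append vec[0]+vec[-1] = 5+0 = 5 → [5, 5, 4, 9, 6, 6, 0, 5]
append vec[6]+vec[0] = 0+5 = 5 → [5, 5, 4, 9, 6, 6, 0, 5, 5]
pop() removes 5 → [5, 5, 4, 9, 6, 6, 0, 5]
vec[-7]*vec[-1] = 5*5 = 25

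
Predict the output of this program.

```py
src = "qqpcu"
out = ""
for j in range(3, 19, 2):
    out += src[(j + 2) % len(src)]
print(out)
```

qpuqcqpu

j=3: add src[0]='q' → 'q'
j=5: add src[2]='p' → 'qp'
j=7: add src[4]='u' → 'qpu'
j=9: add src[1]='q' → 'qpuq'
j=11: add src[3]='c' → 'qpuqc'
j=13: add src[0]='q' → 'qpuqcq'
j=15: add src[2]='p' → 'qpuqcqp'
j=17: add src[4]='u' → 'qpuqcqpu'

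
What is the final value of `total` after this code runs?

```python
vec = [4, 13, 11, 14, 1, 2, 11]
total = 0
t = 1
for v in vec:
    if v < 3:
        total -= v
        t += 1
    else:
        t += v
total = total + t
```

v=4: not <3; t=5
v=13: not <3; t=18
v=11: not <3; t=29
v=14: not <3; t=43
v=1: <3, total = 0-1 = -1; t=44
v=2: <3, total = (-1)-2 = -3; t=45
v=11: not <3; t=56
total+t = (-3)+56 = 53

53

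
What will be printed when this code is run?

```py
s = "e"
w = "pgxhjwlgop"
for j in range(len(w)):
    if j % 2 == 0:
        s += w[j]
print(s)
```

j=0: add 'p' → 'ep'
j=1: skip
j=2: add 'x' → 'epx'
j=3: skip
j=4: add 'j' → 'epxj'
j=5: skip
j=6: add 'l' → 'epxjl'
j=7: skip
j=8: add 'o' → 'epxjlo'
j=9: skip

epxjlo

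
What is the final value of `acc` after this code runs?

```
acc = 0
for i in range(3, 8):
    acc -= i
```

-25

i=3: acc = 0-3 = -3
i=4: acc = (-3)-4 = -7
i=5: acc = (-7)-5 = -12
i=6: acc = (-12)-6 = -18
i=7: acc = (-18)-7 = -25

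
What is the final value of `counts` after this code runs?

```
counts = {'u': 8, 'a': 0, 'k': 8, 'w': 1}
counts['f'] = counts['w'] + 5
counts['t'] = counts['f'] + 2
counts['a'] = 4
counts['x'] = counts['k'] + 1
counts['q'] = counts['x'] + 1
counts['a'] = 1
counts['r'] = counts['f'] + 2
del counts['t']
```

counts['f'] = counts['w']+5 = 6 → {'u': 8, 'a': 0, 'k': 8, 'w': 1, 'f': 6}
counts['t'] = counts['f']+2 = 8 → {'u': 8, 'a': 0, 'k': 8, 'w': 1, 'f': 6, 't': 8}
counts['a'] = 4 → {'u': 8, 'a': 4, 'k': 8, 'w': 1, 'f': 6, 't': 8}
counts['x'] = counts['k']+1 = 9 → {'u': 8, 'a': 4, 'k': 8, 'w': 1, 'f': 6, 't': 8, 'x': 9}
counts['q'] = counts['x']+1 = 10 → {'u': 8, 'a': 4, 'k': 8, 'w': 1, 'f': 6, 't': 8, 'x': 9, 'q': 10}
counts['a'] = 1 → {'u': 8, 'a': 1, 'k': 8, 'w': 1, 'f': 6, 't': 8, 'x': 9, 'q': 10}
counts['r'] = counts['f']+2 = 8 → {'u': 8, 'a': 1, 'k': 8, 'w': 1, 'f': 6, 't': 8, 'x': 9, 'q': 10, 'r': 8}
del 't' → {'u': 8, 'a': 1, 'k': 8, 'w': 1, 'f': 6, 'x': 9, 'q': 10, 'r': 8}

{'u': 8, 'a': 1, 'k': 8, 'w': 1, 'f': 6, 'x': 9, 'q': 10, 'r': 8}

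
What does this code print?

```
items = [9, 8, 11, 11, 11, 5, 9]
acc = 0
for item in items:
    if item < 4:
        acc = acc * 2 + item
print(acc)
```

0

item=9: not <4
item=8: not <4
item=11: not <4
item=11: not <4
item=11: not <4
item=5: not <4
item=9: not <4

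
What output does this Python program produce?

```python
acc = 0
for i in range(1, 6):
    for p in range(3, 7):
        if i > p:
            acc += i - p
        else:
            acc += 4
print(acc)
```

i=1,p=3: not 1>3, acc = 0+4 = 4
i=1,p=4: not 1>4, acc = 4+4 = 8
i=1,p=5: not 1>5, acc = 8+4 = 12
i=1,p=6: not 1>6, acc = 12+4 = 16
i=2,p=3: not 2>3, acc = 16+4 = 20
i=2,p=4: not 2>4, acc = 20+4 = 24
i=2,p=5: not 2>5, acc = 24+4 = 28
i=2,p=6: not 2>6, acc = 28+4 = 32
i=3,p=3: not 3>3, acc = 32+4 = 36
i=3,p=4: not 3>4, acc = 36+4 = 40
i=3,p=5: not 3>5, acc = 40+4 = 44
i=3,p=6: not 3>6, acc = 44+4 = 48
i=4,p=3: 4>3, acc = 48+1 = 49
i=4,p=4: not 4>4, acc = 49+4 = 53
i=4,p=5: not 4>5, acc = 53+4 = 57
i=4,p=6: not 4>6, acc = 57+4 = 61
i=5,p=3: 5>3, acc = 61+2 = 63
i=5,p=4: 5>4, acc = 63+1 = 64
i=5,p=5: not 5>5, acc = 64+4 = 68
i=5,p=6: not 5>6, acc = 68+4 = 72

72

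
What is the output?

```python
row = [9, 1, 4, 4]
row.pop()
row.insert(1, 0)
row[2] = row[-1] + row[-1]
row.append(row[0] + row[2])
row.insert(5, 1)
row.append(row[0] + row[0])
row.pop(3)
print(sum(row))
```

pop() removes 4 → [9, 1, 4]
insert 0 at 1 → [9, 0, 1, 4]
row[2] = row[-1]+row[-1] = 4+4 = 8 → [9, 0, 8, 4]
append row[0]+row[2] = 9+8 = 17 → [9, 0, 8, 4, 17]
insert 1 at 5 → [9, 0, 8, 4, 17, 1]
append row[0]+row[0] = 9+9 = 18 → [9, 0, 8, 4, 17, 1, 18]
pop(3) removes 4 → [9, 0, 8, 17, 1, 18]
sum = 53

53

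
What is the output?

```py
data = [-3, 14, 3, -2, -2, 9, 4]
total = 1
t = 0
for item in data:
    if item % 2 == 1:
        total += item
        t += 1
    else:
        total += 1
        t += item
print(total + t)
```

31

item=-3: odd, total = 1+(-3) = -2; t=1
item=14: not odd, total = (-2)+1 = -1; t=15
item=3: odd, total = (-1)+3 = 2; t=16
item=-2: not odd, total = 2+1 = 3; t=14
item=-2: not odd, total = 3+1 = 4; t=12
item=9: odd, total = 4+9 = 13; t=13
item=4: not odd, total = 13+1 = 14; t=17
total+t = 14+17 = 31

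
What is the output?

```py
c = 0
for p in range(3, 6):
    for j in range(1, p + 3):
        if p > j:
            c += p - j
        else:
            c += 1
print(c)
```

28

p=3,j=1: 3>1, c = 0+2 = 2
p=3,j=2: 3>2, c = 2+1 = 3
p=3,j=3: not 3>3, c = 3+1 = 4
p=3,j=4: not 3>4, c = 4+1 = 5
p=3,j=5: not 3>5, c = 5+1 = 6
p=4,j=1: 4>1, c = 6+3 = 9
p=4,j=2: 4>2, c = 9+2 = 11
p=4,j=3: 4>3, c = 11+1 = 12
p=4,j=4: not 4>4, c = 12+1 = 13
p=4,j=5: not 4>5, c = 13+1 = 14
p=4,j=6: not 4>6, c = 14+1 = 15
p=5,j=1: 5>1, c = 15+4 = 19
p=5,j=2: 5>2, c = 19+3 = 22
p=5,j=3: 5>3, c = 22+2 = 24
p=5,j=4: 5>4, c = 24+1 = 25
p=5,j=5: not 5>5, c = 25+1 = 26
p=5,j=6: not 5>6, c = 26+1 = 27
p=5,j=7: not 5>7, c = 27+1 = 28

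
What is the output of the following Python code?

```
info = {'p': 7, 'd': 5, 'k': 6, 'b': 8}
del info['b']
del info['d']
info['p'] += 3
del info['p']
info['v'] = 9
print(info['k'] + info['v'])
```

del 'b' → {'p': 7, 'd': 5, 'k': 6}
del 'd' → {'p': 7, 'k': 6}
info['p'] = 7+3 = 10 → {'p': 10, 'k': 6}
del 'p' → {'k': 6}
info['v'] = 9 → {'k': 6, 'v': 9}
info['k']+info['v'] = 6+9 = 15

15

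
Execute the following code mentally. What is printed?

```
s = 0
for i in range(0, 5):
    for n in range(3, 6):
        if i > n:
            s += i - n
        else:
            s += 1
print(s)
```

15

i=0,n=3: not 0>3, s = 0+1 = 1
i=0,n=4: not 0>4, s = 1+1 = 2
i=0,n=5: not 0>5, s = 2+1 = 3
i=1,n=3: not 1>3, s = 3+1 = 4
i=1,n=4: not 1>4, s = 4+1 = 5
i=1,n=5: not 1>5, s = 5+1 = 6
i=2,n=3: not 2>3, s = 6+1 = 7
i=2,n=4: not 2>4, s = 7+1 = 8
i=2,n=5: not 2>5, s = 8+1 = 9
i=3,n=3: not 3>3, s = 9+1 = 10
i=3,n=4: not 3>4, s = 10+1 = 11
i=3,n=5: not 3>5, s = 11+1 = 12
i=4,n=3: 4>3, s = 12+1 = 13
i=4,n=4: not 4>4, s = 13+1 = 14
i=4,n=5: not 4>5, s = 14+1 = 15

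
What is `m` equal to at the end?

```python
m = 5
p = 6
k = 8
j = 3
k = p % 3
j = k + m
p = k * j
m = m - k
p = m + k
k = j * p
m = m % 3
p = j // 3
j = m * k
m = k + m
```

k = 6%3 = 0
j = 0+5 = 5
p = 0*5 = 0
m = 5-0 = 5
p = 5+0 = 5
k = 5*5 = 25
m = 5%3 = 2
p = 5//3 = 1
j = 2*25 = 50
m = 25+2 = 27

27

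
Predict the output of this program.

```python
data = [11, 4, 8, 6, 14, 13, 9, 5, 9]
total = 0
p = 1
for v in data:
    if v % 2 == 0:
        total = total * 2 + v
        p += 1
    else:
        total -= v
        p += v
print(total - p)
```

-174

v=11: not even, total = 0-11 = -11; p=12
v=4: even, total = (-11)*2+4 = -18; p=13
v=8: even, total = (-18)*2+8 = -28; p=14
v=6: even, total = (-28)*2+6 = -50; p=15
v=14: even, total = (-50)*2+14 = -86; p=16
v=13: not even, total = (-86)-13 = -99; p=29
v=9: not even, total = (-99)-9 = -108; p=38
v=5: not even, total = (-108)-5 = -113; p=43
v=9: not even, total = (-113)-9 = -122; p=52
total-p = (-122)-52 = -174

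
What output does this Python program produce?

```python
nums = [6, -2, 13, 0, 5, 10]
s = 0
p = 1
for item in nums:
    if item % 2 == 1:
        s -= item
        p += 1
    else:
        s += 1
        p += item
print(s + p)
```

3

item=6: not odd, s = 0+1 = 1; p=7
item=-2: not odd, s = 1+1 = 2; p=5
item=13: odd, s = 2-13 = -11; p=6
item=0: not odd, s = (-11)+1 = -10; p=6
item=5: odd, s = (-10)-5 = -15; p=7
item=10: not odd, s = (-15)+1 = -14; p=17
s+p = (-14)+17 = 3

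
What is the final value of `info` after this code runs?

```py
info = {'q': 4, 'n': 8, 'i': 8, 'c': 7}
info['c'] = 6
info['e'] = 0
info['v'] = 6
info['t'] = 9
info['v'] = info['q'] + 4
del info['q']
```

{'n': 8, 'i': 8, 'c': 6, 'e': 0, 'v': 8, 't': 9}

info['c'] = 6 → {'q': 4, 'n': 8, 'i': 8, 'c': 6}
info['e'] = 0 → {'q': 4, 'n': 8, 'i': 8, 'c': 6, 'e': 0}
info['v'] = 6 → {'q': 4, 'n': 8, 'i': 8, 'c': 6, 'e': 0, 'v': 6}
info['t'] = 9 → {'q': 4, 'n': 8, 'i': 8, 'c': 6, 'e': 0, 'v': 6, 't': 9}
info['v'] = info['q']+4 = 8 → {'q': 4, 'n': 8, 'i': 8, 'c': 6, 'e': 0, 'v': 8, 't': 9}
del 'q' → {'n': 8, 'i': 8, 'c': 6, 'e': 0, 'v': 8, 't': 9}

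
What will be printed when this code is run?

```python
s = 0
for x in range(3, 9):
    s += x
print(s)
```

33

x=3: s = 0+3 = 3
x=4: s = 3+4 = 7
x=5: s = 7+5 = 12
x=6: s = 12+6 = 18
x=7: s = 18+7 = 25
x=8: s = 25+8 = 33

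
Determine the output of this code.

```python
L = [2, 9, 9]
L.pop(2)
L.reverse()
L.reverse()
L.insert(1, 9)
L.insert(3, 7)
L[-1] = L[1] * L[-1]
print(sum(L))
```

pop(2) removes 9 → [2, 9]
reverse → [9, 2]
reverse → [2, 9]
insert 9 at 1 → [2, 9, 9]
insert 7 at 3 → [2, 9, 9, 7]
L[-1] = L[1]*L[-1] = 9*7 = 63 → [2, 9, 9, 63]
sum = 83

83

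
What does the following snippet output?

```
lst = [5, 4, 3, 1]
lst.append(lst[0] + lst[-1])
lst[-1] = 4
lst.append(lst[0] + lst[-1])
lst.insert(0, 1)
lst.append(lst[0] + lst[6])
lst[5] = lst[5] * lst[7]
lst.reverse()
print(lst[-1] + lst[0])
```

11

append lst[0]+lst[-1] = 5+1 = 6 → [5, 4, 3, 1, 6]
lst[-1] = 4 → [5, 4, 3, 1, 4]
append lst[0]+lst[-1] = 5+4 = 9 → [5, 4, 3, 1, 4, 9]
insert 1 at 0 → [1, 5, 4, 3, 1, 4, 9]
append lst[0]+lst[6] = 1+9 = 10 → [1, 5, 4, 3, 1, 4, 9, 10]
lst[5] = lst[5]*lst[7] = 4*10 = 40 → [1, 5, 4, 3, 1, 40, 9, 10]
reverse → [10, 9, 40, 1, 3, 4, 5, 1]
lst[-1]+lst[0] = 1+10 = 11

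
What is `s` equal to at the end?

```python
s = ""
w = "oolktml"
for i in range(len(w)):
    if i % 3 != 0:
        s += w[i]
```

i=0: skip
i=1: add 'o' → 'o'
i=2: add 'l' → 'ol'
i=3: skip
i=4: add 't' → 'olt'
i=5: add 'm' → 'oltm'
i=6: skip

'oltm'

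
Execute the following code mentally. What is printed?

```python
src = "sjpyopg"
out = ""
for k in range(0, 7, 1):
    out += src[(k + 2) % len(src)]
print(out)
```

k=0: add src[2]='p' → 'p'
k=1: add src[3]='y' → 'py'
k=2: add src[4]='o' → 'pyo'
k=3: add src[5]='p' → 'pyop'
k=4: add src[6]='g' → 'pyopg'
k=5: add src[0]='s' → 'pyopgs'
k=6: add src[1]='j' → 'pyopgsj'

pyopgsj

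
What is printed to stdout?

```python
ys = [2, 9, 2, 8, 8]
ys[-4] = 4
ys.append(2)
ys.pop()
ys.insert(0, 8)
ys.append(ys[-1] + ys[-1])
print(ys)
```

[8, 2, 4, 2, 8, 8, 16]

ys[-4] = 4 → [2, 4, 2, 8, 8]
append 2 → [2, 4, 2, 8, 8, 2]
pop() removes 2 → [2, 4, 2, 8, 8]
insert 8 at 0 → [8, 2, 4, 2, 8, 8]
append ys[-1]+ys[-1] = 8+8 = 16 → [8, 2, 4, 2, 8, 8, 16]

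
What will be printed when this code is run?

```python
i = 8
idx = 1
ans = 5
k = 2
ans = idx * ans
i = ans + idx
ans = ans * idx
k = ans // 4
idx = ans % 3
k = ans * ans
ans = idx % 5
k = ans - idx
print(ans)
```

ans = 1*5 = 5
i = 5+1 = 6
ans = 5*1 = 5
k = 5//4 = 1
idx = 5%3 = 2
k = 5*5 = 25
ans = 2%5 = 2
k = 2-2 = 0

2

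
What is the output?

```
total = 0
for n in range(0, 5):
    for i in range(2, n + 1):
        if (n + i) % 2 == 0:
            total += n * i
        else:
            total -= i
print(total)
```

32

n=2,i=2: even sum, total = 0+4 = 4
n=3,i=2: odd sum, total = 4-2 = 2
n=3,i=3: even sum, total = 2+9 = 11
n=4,i=2: even sum, total = 11+8 = 19
n=4,i=3: odd sum, total = 19-3 = 16
n=4,i=4: even sum, total = 16+16 = 32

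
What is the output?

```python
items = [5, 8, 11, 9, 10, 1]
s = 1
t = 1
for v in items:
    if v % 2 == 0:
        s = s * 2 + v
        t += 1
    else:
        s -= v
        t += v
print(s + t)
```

v=5: not even, s = 1-5 = -4; t=6
v=8: even, s = (-4)*2+8 = 0; t=7
v=11: not even, s = 0-11 = -11; t=18
v=9: not even, s = (-11)-9 = -20; t=27
v=10: even, s = (-20)*2+10 = -30; t=28
v=1: not even, s = (-30)-1 = -31; t=29
s+t = (-31)+29 = -2

-2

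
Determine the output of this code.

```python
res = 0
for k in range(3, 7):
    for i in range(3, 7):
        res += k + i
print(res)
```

144

k=3,i=3: res = 0+6 = 6
k=3,i=4: res = 6+7 = 13
k=3,i=5: res = 13+8 = 21
k=3,i=6: res = 21+9 = 30
k=4,i=3: res = 30+7 = 37
k=4,i=4: res = 37+8 = 45
k=4,i=5: res = 45+9 = 54
k=4,i=6: res = 54+10 = 64
k=5,i=3: res = 64+8 = 72
k=5,i=4: res = 72+9 = 81
k=5,i=5: res = 81+10 = 91
k=5,i=6: res = 91+11 = 102
k=6,i=3: res = 102+9 = 111
k=6,i=4: res = 111+10 = 121
k=6,i=5: res = 121+11 = 132
k=6,i=6: res = 132+12 = 144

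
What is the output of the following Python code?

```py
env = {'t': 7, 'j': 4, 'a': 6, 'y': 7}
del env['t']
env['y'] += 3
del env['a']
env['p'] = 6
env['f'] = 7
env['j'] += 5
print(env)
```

del 't' → {'j': 4, 'a': 6, 'y': 7}
env['y'] = 7+3 = 10 → {'j': 4, 'a': 6, 'y': 10}
del 'a' → {'j': 4, 'y': 10}
env['p'] = 6 → {'j': 4, 'y': 10, 'p': 6}
env['f'] = 7 → {'j': 4, 'y': 10, 'p': 6, 'f': 7}
env['j'] = 4+5 = 9 → {'j': 9, 'y': 10, 'p': 6, 'f': 7}

{'j': 9, 'y': 10, 'p': 6, 'f': 7}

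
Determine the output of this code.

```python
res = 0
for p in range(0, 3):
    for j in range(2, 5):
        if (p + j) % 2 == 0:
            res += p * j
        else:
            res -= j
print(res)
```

p=0,j=2: even sum, res = 0+0 = 0
p=0,j=3: odd sum, res = 0-3 = -3
p=0,j=4: even sum, res = (-3)+0 = -3
p=1,j=2: odd sum, res = (-3)-2 = -5
p=1,j=3: even sum, res = (-5)+3 = -2
p=1,j=4: odd sum, res = (-2)-4 = -6
p=2,j=2: even sum, res = (-6)+4 = -2
p=2,j=3: odd sum, res = (-2)-3 = -5
p=2,j=4: even sum, res = (-5)+8 = 3

3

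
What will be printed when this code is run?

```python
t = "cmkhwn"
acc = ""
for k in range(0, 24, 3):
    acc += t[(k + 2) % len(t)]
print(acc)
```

k=0: add t[2]='k' → 'k'
k=3: add t[5]='n' → 'kn'
k=6: add t[2]='k' → 'knk'
k=9: add t[5]='n' → 'knkn'
k=12: add t[2]='k' → 'knknk'
k=15: add t[5]='n' → 'knknkn'
k=18: add t[2]='k' → 'knknknk'
k=21: add t[5]='n' → 'knknknkn'

knknknkn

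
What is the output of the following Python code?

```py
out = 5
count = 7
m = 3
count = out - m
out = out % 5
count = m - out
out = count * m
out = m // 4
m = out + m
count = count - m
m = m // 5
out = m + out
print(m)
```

count = 5-3 = 2
out = 5%5 = 0
count = 3-0 = 3
out = 3*3 = 9
out = 3//4 = 0
m = 0+3 = 3
count = 3-3 = 0
m = 3//5 = 0
out = 0+0 = 0

0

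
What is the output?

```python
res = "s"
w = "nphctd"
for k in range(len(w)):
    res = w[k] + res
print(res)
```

k=0: prepend 'n' → 'ns'
k=1: prepend 'p' → 'pns'
k=2: prepend 'h' → 'hpns'
k=3: prepend 'c' → 'chpns'
k=4: prepend 't' → 'tchpns'
k=5: prepend 'd' → 'dtchpns'

dtchpns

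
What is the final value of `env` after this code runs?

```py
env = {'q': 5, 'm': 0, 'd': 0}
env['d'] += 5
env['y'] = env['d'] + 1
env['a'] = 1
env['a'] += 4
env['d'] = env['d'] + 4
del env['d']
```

env['d'] = 0+5 = 5 → {'q': 5, 'm': 0, 'd': 5}
env['y'] = env['d']+1 = 6 → {'q': 5, 'm': 0, 'd': 5, 'y': 6}
env['a'] = 1 → {'q': 5, 'm': 0, 'd': 5, 'y': 6, 'a': 1}
env['a'] = 1+4 = 5 → {'q': 5, 'm': 0, 'd': 5, 'y': 6, 'a': 5}
env['d'] = env['d']+4 = 9 → {'q': 5, 'm': 0, 'd': 9, 'y': 6, 'a': 5}
del 'd' → {'q': 5, 'm': 0, 'y': 6, 'a': 5}

{'q': 5, 'm': 0, 'y': 6, 'a': 5}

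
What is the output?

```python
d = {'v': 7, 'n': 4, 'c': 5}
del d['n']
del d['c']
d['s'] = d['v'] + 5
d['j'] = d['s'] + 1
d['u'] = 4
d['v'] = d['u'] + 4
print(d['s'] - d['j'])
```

-1

del 'n' → {'v': 7, 'c': 5}
del 'c' → {'v': 7}
d['s'] = d['v']+5 = 12 → {'v': 7, 's': 12}
d['j'] = d['s']+1 = 13 → {'v': 7, 's': 12, 'j': 13}
d['u'] = 4 → {'v': 7, 's': 12, 'j': 13, 'u': 4}
d['v'] = d['u']+4 = 8 → {'v': 8, 's': 12, 'j': 13, 'u': 4}
d['s']-d['j'] = 12-13 = -1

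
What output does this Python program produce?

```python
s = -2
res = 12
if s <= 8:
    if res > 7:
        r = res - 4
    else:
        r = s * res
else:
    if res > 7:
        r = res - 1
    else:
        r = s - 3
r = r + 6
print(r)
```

s=-2, res=12
s <= 8 is True; res > 7 is True
→ r = res - 4 = 8
r = 8+6 = 14

14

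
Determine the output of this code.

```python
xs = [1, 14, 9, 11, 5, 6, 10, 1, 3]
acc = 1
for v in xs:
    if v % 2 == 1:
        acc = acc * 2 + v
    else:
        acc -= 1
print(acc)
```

v=1: odd, acc = 1*2+1 = 3
v=14: not odd, acc = 3-1 = 2
v=9: odd, acc = 2*2+9 = 13
v=11: odd, acc = 13*2+11 = 37
v=5: odd, acc = 37*2+5 = 79
v=6: not odd, acc = 79-1 = 78
v=10: not odd, acc = 78-1 = 77
v=1: odd, acc = 77*2+1 = 155
v=3: odd, acc = 155*2+3 = 313

313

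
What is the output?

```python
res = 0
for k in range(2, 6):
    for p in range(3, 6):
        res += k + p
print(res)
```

90

k=2,p=3: res = 0+5 = 5
k=2,p=4: res = 5+6 = 11
k=2,p=5: res = 11+7 = 18
k=3,p=3: res = 18+6 = 24
k=3,p=4: res = 24+7 = 31
k=3,p=5: res = 31+8 = 39
k=4,p=3: res = 39+7 = 46
k=4,p=4: res = 46+8 = 54
k=4,p=5: res = 54+9 = 63
k=5,p=3: res = 63+8 = 71
k=5,p=4: res = 71+9 = 80
k=5,p=5: res = 80+10 = 90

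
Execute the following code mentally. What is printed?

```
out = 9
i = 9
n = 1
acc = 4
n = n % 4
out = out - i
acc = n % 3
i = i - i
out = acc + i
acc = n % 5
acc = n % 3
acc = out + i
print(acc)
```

1

n = 1%4 = 1
out = 9-9 = 0
acc = 1%3 = 1
i = 9-9 = 0
out = 1+0 = 1
acc = 1%5 = 1
acc = 1%3 = 1
acc = 1+0 = 1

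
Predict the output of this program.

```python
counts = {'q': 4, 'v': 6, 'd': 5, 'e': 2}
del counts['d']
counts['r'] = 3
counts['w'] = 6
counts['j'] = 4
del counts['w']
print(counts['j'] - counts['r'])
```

1

del 'd' → {'q': 4, 'v': 6, 'e': 2}
counts['r'] = 3 → {'q': 4, 'v': 6, 'e': 2, 'r': 3}
counts['w'] = 6 → {'q': 4, 'v': 6, 'e': 2, 'r': 3, 'w': 6}
counts['j'] = 4 → {'q': 4, 'v': 6, 'e': 2, 'r': 3, 'w': 6, 'j': 4}
del 'w' → {'q': 4, 'v': 6, 'e': 2, 'r': 3, 'j': 4}
counts['j']-counts['r'] = 4-3 = 1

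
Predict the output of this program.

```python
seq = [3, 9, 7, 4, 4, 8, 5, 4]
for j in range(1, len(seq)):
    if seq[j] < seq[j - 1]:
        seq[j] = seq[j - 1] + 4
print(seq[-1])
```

33

j=1: 9>=3, unchanged → [3, 9, 7, 4, 4, 8, 5, 4]
j=2: 7<9, seq[2] = 9+4 = 13 → [3, 9, 13, 4, 4, 8, 5, 4]
j=3: 4<13, seq[3] = 13+4 = 17 → [3, 9, 13, 17, 4, 8, 5, 4]
j=4: 4<17, seq[4] = 17+4 = 21 → [3, 9, 13, 17, 21, 8, 5, 4]
j=5: 8<21, seq[5] = 21+4 = 25 → [3, 9, 13, 17, 21, 25, 5, 4]
j=6: 5<25, seq[6] = 25+4 = 29 → [3, 9, 13, 17, 21, 25, 29, 4]
j=7: 4<29, seq[7] = 29+4 = 33 → [3, 9, 13, 17, 21, 25, 29, 33]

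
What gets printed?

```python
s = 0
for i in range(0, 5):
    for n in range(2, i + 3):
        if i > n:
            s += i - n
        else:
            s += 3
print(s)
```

40

i=0,n=2: not 0>2, s = 0+3 = 3
i=1,n=2: not 1>2, s = 3+3 = 6
i=1,n=3: not 1>3, s = 6+3 = 9
i=2,n=2: not 2>2, s = 9+3 = 12
i=2,n=3: not 2>3, s = 12+3 = 15
i=2,n=4: not 2>4, s = 15+3 = 18
i=3,n=2: 3>2, s = 18+1 = 19
i=3,n=3: not 3>3, s = 19+3 = 22
i=3,n=4: not 3>4, s = 22+3 = 25
i=3,n=5: not 3>5, s = 25+3 = 28
i=4,n=2: 4>2, s = 28+2 = 30
i=4,n=3: 4>3, s = 30+1 = 31
i=4,n=4: not 4>4, s = 31+3 = 34
i=4,n=5: not 4>5, s = 34+3 = 37
i=4,n=6: not 4>6, s = 37+3 = 40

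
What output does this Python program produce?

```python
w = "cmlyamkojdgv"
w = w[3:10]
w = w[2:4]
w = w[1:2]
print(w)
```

k

slice [3:10] → 'yamkojd'
slice [2:4] → 'mk'
slice [1:2] → 'k'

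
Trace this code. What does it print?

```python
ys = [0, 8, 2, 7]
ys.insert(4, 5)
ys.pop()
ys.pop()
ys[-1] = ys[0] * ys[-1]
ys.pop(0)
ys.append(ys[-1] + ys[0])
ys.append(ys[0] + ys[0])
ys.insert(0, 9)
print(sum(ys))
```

41

insert 5 at 4 → [0, 8, 2, 7, 5]
pop() removes 5 → [0, 8, 2, 7]
pop() removes 7 → [0, 8, 2]
ys[-1] = ys[0]*ys[-1] = 0*2 = 0 → [0, 8, 0]
pop(0) removes 0 → [8, 0]
append ys[-1]+ys[0] = 0+8 = 8 → [8, 0, 8]
append ys[0]+ys[0] = 8+8 = 16 → [8, 0, 8, 16]
insert 9 at 0 → [9, 8, 0, 8, 16]
sum = 41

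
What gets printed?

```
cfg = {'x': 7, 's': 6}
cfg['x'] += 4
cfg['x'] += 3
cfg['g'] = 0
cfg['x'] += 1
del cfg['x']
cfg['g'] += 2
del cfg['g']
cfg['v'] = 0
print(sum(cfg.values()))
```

6

cfg['x'] = 7+4 = 11 → {'x': 11, 's': 6}
cfg['x'] = 11+3 = 14 → {'x': 14, 's': 6}
cfg['g'] = 0 → {'x': 14, 's': 6, 'g': 0}
cfg['x'] = 14+1 = 15 → {'x': 15, 's': 6, 'g': 0}
del 'x' → {'s': 6, 'g': 0}
cfg['g'] = 0+2 = 2 → {'s': 6, 'g': 2}
del 'g' → {'s': 6}
cfg['v'] = 0 → {'s': 6, 'v': 0}
sum of values = 6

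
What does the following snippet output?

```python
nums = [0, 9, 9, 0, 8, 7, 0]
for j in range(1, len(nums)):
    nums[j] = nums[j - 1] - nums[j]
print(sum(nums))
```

-137

j=1: nums[1] = 0-9 = -9 → [0, -9, 9, 0, 8, 7, 0]
j=2: nums[2] = (-9)-9 = -18 → [0, -9, -18, 0, 8, 7, 0]
j=3: nums[3] = (-18)-0 = -18 → [0, -9, -18, -18, 8, 7, 0]
j=4: nums[4] = (-18)-8 = -26 → [0, -9, -18, -18, -26, 7, 0]
j=5: nums[5] = (-26)-7 = -33 → [0, -9, -18, -18, -26, -33, 0]
j=6: nums[6] = (-33)-0 = -33 → [0, -9, -18, -18, -26, -33, -33]
sum = -137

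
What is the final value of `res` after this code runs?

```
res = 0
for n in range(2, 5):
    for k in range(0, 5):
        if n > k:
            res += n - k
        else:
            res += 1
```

25

n=2,k=0: 2>0, res = 0+2 = 2
n=2,k=1: 2>1, res = 2+1 = 3
n=2,k=2: not 2>2, res = 3+1 = 4
n=2,k=3: not 2>3, res = 4+1 = 5
n=2,k=4: not 2>4, res = 5+1 = 6
n=3,k=0: 3>0, res = 6+3 = 9
n=3,k=1: 3>1, res = 9+2 = 11
n=3,k=2: 3>2, res = 11+1 = 12
n=3,k=3: not 3>3, res = 12+1 = 13
n=3,k=4: not 3>4, res = 13+1 = 14
n=4,k=0: 4>0, res = 14+4 = 18
n=4,k=1: 4>1, res = 18+3 = 21
n=4,k=2: 4>2, res = 21+2 = 23
n=4,k=3: 4>3, res = 23+1 = 24
n=4,k=4: not 4>4, res = 24+1 = 25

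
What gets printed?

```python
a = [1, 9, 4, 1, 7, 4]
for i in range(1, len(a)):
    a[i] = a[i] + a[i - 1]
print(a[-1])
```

26

i=1: a[1] = 9+1 = 10 → [1, 10, 4, 1, 7, 4]
i=2: a[2] = 4+10 = 14 → [1, 10, 14, 1, 7, 4]
i=3: a[3] = 1+14 = 15 → [1, 10, 14, 15, 7, 4]
i=4: a[4] = 7+15 = 22 → [1, 10, 14, 15, 22, 4]
i=5: a[5] = 4+22 = 26 → [1, 10, 14, 15, 22, 26]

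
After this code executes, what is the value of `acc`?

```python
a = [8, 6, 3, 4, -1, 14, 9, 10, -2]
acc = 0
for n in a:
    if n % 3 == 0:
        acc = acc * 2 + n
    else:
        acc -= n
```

-67

n=8: not %3==0, acc = 0-8 = -8
n=6: %3==0, acc = (-8)*2+6 = -10
n=3: %3==0, acc = (-10)*2+3 = -17
n=4: not %3==0, acc = (-17)-4 = -21
n=-1: not %3==0, acc = (-21)-(-1) = -20
n=14: not %3==0, acc = (-20)-14 = -34
n=9: %3==0, acc = (-34)*2+9 = -59
n=10: not %3==0, acc = (-59)-10 = -69
n=-2: not %3==0, acc = (-69)-(-2) = -67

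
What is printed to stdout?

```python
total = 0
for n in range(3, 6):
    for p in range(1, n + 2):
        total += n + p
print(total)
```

108

n=3,p=1: total = 0+4 = 4
n=3,p=2: total = 4+5 = 9
n=3,p=3: total = 9+6 = 15
n=3,p=4: total = 15+7 = 22
n=4,p=1: total = 22+5 = 27
n=4,p=2: total = 27+6 = 33
n=4,p=3: total = 33+7 = 40
n=4,p=4: total = 40+8 = 48
n=4,p=5: total = 48+9 = 57
n=5,p=1: total = 57+6 = 63
n=5,p=2: total = 63+7 = 70
n=5,p=3: total = 70+8 = 78
n=5,p=4: total = 78+9 = 87
n=5,p=5: total = 87+10 = 97
n=5,p=6: total = 97+11 = 108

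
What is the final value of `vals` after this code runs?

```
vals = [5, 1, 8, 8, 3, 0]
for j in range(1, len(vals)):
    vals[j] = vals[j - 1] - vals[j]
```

[5, 4, -4, -12, -15, -15]

j=1: vals[1] = 5-1 = 4 → [5, 4, 8, 8, 3, 0]
j=2: vals[2] = 4-8 = -4 → [5, 4, -4, 8, 3, 0]
j=3: vals[3] = (-4)-8 = -12 → [5, 4, -4, -12, 3, 0]
j=4: vals[4] = (-12)-3 = -15 → [5, 4, -4, -12, -15, 0]
j=5: vals[5] = (-15)-0 = -15 → [5, 4, -4, -12, -15, -15]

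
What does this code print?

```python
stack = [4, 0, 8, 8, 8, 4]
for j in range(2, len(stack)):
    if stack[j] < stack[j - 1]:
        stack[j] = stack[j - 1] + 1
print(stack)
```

[4, 0, 8, 8, 8, 9]

j=2: 8>=0, unchanged → [4, 0, 8, 8, 8, 4]
j=3: 8>=8, unchanged → [4, 0, 8, 8, 8, 4]
j=4: 8>=8, unchanged → [4, 0, 8, 8, 8, 4]
j=5: 4<8, stack[5] = 8+1 = 9 → [4, 0, 8, 8, 8, 9]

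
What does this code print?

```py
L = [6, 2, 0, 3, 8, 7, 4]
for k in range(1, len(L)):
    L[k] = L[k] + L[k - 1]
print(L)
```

[6, 8, 8, 11, 19, 26, 30]

k=1: L[1] = 2+6 = 8 → [6, 8, 0, 3, 8, 7, 4]
k=2: L[2] = 0+8 = 8 → [6, 8, 8, 3, 8, 7, 4]
k=3: L[3] = 3+8 = 11 → [6, 8, 8, 11, 8, 7, 4]
k=4: L[4] = 8+11 = 19 → [6, 8, 8, 11, 19, 7, 4]
k=5: L[5] = 7+19 = 26 → [6, 8, 8, 11, 19, 26, 4]
k=6: L[6] = 4+26 = 30 → [6, 8, 8, 11, 19, 26, 30]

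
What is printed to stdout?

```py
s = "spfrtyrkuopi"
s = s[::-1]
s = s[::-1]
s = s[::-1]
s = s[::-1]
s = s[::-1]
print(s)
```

reverse → 'ipoukrytrfps'
reverse → 'spfrtyrkuopi'
reverse → 'ipoukrytrfps'
reverse → 'spfrtyrkuopi'
reverse → 'ipoukrytrfps'

ipoukrytrfps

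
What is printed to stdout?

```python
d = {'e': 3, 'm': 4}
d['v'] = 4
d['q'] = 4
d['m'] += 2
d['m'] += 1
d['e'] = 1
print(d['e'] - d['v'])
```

d['v'] = 4 → {'e': 3, 'm': 4, 'v': 4}
d['q'] = 4 → {'e': 3, 'm': 4, 'v': 4, 'q': 4}
d['m'] = 4+2 = 6 → {'e': 3, 'm': 6, 'v': 4, 'q': 4}
d['m'] = 6+1 = 7 → {'e': 3, 'm': 7, 'v': 4, 'q': 4}
d['e'] = 1 → {'e': 1, 'm': 7, 'v': 4, 'q': 4}
d['e']-d['v'] = 1-4 = -3

-3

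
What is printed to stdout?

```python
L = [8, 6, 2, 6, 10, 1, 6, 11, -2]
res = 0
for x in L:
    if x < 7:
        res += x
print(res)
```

19

x=8: not <7
x=6: <7, res = 0+6 = 6
x=2: <7, res = 6+2 = 8
x=6: <7, res = 8+6 = 14
x=10: not <7
x=1: <7, res = 14+1 = 15
x=6: <7, res = 15+6 = 21
x=11: not <7
x=-2: <7, res = 21+(-2) = 19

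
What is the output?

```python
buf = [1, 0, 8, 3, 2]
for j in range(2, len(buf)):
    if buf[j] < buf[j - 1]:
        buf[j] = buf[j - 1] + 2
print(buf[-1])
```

12

j=2: 8>=0, unchanged → [1, 0, 8, 3, 2]
j=3: 3<8, buf[3] = 8+2 = 10 → [1, 0, 8, 10, 2]
j=4: 2<10, buf[4] = 10+2 = 12 → [1, 0, 8, 10, 12]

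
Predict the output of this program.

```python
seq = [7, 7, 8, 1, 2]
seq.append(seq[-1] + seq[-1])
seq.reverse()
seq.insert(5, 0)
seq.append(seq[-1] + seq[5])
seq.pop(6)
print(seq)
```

[4, 2, 1, 8, 7, 0, 7]

append seq[-1]+seq[-1] = 2+2 = 4 → [7, 7, 8, 1, 2, 4]
reverse → [4, 2, 1, 8, 7, 7]
insert 0 at 5 → [4, 2, 1, 8, 7, 0, 7]
append seq[-1]+seq[5] = 7+0 = 7 → [4, 2, 1, 8, 7, 0, 7, 7]
pop(6) removes 7 → [4, 2, 1, 8, 7, 0, 7]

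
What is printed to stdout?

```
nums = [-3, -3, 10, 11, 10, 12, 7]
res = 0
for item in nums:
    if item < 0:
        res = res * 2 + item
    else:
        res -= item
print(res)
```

item=-3: <0, res = 0*2+(-3) = -3
item=-3: <0, res = (-3)*2+(-3) = -9
item=10: not <0, res = (-9)-10 = -19
item=11: not <0, res = (-19)-11 = -30
item=10: not <0, res = (-30)-10 = -40
item=12: not <0, res = (-40)-12 = -52
item=7: not <0, res = (-52)-7 = -59

-59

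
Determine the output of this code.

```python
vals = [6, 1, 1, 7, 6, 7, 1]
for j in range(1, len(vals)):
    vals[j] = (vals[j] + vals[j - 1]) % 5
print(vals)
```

[6, 2, 3, 0, 1, 3, 4]

j=1: vals[1] = (1+6)%5 = 2 → [6, 2, 1, 7, 6, 7, 1]
j=2: vals[2] = (1+2)%5 = 3 → [6, 2, 3, 7, 6, 7, 1]
j=3: vals[3] = (7+3)%5 = 0 → [6, 2, 3, 0, 6, 7, 1]
j=4: vals[4] = (6+0)%5 = 1 → [6, 2, 3, 0, 1, 7, 1]
j=5: vals[5] = (7+1)%5 = 3 → [6, 2, 3, 0, 1, 3, 1]
j=6: vals[6] = (1+3)%5 = 4 → [6, 2, 3, 0, 1, 3, 4]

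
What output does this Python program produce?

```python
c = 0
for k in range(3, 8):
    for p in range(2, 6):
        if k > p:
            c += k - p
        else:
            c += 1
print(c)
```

40

k=3,p=2: 3>2, c = 0+1 = 1
k=3,p=3: not 3>3, c = 1+1 = 2
k=3,p=4: not 3>4, c = 2+1 = 3
k=3,p=5: not 3>5, c = 3+1 = 4
k=4,p=2: 4>2, c = 4+2 = 6
k=4,p=3: 4>3, c = 6+1 = 7
k=4,p=4: not 4>4, c = 7+1 = 8
k=4,p=5: not 4>5, c = 8+1 = 9
k=5,p=2: 5>2, c = 9+3 = 12
k=5,p=3: 5>3, c = 12+2 = 14
k=5,p=4: 5>4, c = 14+1 = 15
k=5,p=5: not 5>5, c = 15+1 = 16
k=6,p=2: 6>2, c = 16+4 = 20
k=6,p=3: 6>3, c = 20+3 = 23
k=6,p=4: 6>4, c = 23+2 = 25
k=6,p=5: 6>5, c = 25+1 = 26
k=7,p=2: 7>2, c = 26+5 = 31
k=7,p=3: 7>3, c = 31+4 = 35
k=7,p=4: 7>4, c = 35+3 = 38
k=7,p=5: 7>5, c = 38+2 = 40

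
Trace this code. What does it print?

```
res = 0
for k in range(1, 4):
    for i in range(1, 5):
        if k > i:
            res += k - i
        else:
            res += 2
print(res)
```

22

k=1,i=1: not 1>1, res = 0+2 = 2
k=1,i=2: not 1>2, res = 2+2 = 4
k=1,i=3: not 1>3, res = 4+2 = 6
k=1,i=4: not 1>4, res = 6+2 = 8
k=2,i=1: 2>1, res = 8+1 = 9
k=2,i=2: not 2>2, res = 9+2 = 11
k=2,i=3: not 2>3, res = 11+2 = 13
k=2,i=4: not 2>4, res = 13+2 = 15
k=3,i=1: 3>1, res = 15+2 = 17
k=3,i=2: 3>2, res = 17+1 = 18
k=3,i=3: not 3>3, res = 18+2 = 20
k=3,i=4: not 3>4, res = 20+2 = 22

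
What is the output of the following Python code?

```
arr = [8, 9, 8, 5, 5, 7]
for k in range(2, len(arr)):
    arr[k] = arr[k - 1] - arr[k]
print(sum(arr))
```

-11

k=2: arr[2] = 9-8 = 1 → [8, 9, 1, 5, 5, 7]
k=3: arr[3] = 1-5 = -4 → [8, 9, 1, -4, 5, 7]
k=4: arr[4] = (-4)-5 = -9 → [8, 9, 1, -4, -9, 7]
k=5: arr[5] = (-9)-7 = -16 → [8, 9, 1, -4, -9, -16]
sum = -11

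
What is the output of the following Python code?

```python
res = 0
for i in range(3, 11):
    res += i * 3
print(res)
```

156

i=3: res = 0+3*3 = 9
i=4: res = 9+4*3 = 21
i=5: res = 21+5*3 = 36
i=6: res = 36+6*3 = 54
i=7: res = 54+7*3 = 75
i=8: res = 75+8*3 = 99
i=9: res = 99+9*3 = 126
i=10: res = 126+10*3 = 156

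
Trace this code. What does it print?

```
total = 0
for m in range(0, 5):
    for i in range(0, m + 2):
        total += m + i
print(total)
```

m=0,i=0: total = 0+0 = 0
m=0,i=1: total = 0+1 = 1
m=1,i=0: total = 1+1 = 2
m=1,i=1: total = 2+2 = 4
m=1,i=2: total = 4+3 = 7
m=2,i=0: total = 7+2 = 9
m=2,i=1: total = 9+3 = 12
m=2,i=2: total = 12+4 = 16
m=2,i=3: total = 16+5 = 21
m=3,i=0: total = 21+3 = 24
m=3,i=1: total = 24+4 = 28
m=3,i=2: total = 28+5 = 33
m=3,i=3: total = 33+6 = 39
m=3,i=4: total = 39+7 = 46
m=4,i=0: total = 46+4 = 50
m=4,i=1: total = 50+5 = 55
m=4,i=2: total = 55+6 = 61
m=4,i=3: total = 61+7 = 68
m=4,i=4: total = 68+8 = 76
m=4,i=5: total = 76+9 = 85

85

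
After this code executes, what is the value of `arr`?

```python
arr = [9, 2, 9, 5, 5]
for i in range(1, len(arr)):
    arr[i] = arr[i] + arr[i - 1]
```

[9, 11, 20, 25, 30]

i=1: arr[1] = 2+9 = 11 → [9, 11, 9, 5, 5]
i=2: arr[2] = 9+11 = 20 → [9, 11, 20, 5, 5]
i=3: arr[3] = 5+20 = 25 → [9, 11, 20, 25, 5]
i=4: arr[4] = 5+25 = 30 → [9, 11, 20, 25, 30]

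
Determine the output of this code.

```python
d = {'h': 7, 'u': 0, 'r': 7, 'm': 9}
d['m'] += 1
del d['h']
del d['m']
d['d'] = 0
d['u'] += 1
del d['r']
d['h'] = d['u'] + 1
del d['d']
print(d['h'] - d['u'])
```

1

d['m'] = 9+1 = 10 → {'h': 7, 'u': 0, 'r': 7, 'm': 10}
del 'h' → {'u': 0, 'r': 7, 'm': 10}
del 'm' → {'u': 0, 'r': 7}
d['d'] = 0 → {'u': 0, 'r': 7, 'd': 0}
d['u'] = 0+1 = 1 → {'u': 1, 'r': 7, 'd': 0}
del 'r' → {'u': 1, 'd': 0}
d['h'] = d['u']+1 = 2 → {'u': 1, 'd': 0, 'h': 2}
del 'd' → {'u': 1, 'h': 2}
d['h']-d['u'] = 2-1 = 1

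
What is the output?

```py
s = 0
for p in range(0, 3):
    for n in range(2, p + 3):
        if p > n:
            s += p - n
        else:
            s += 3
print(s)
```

18

p=0,n=2: not 0>2, s = 0+3 = 3
p=1,n=2: not 1>2, s = 3+3 = 6
p=1,n=3: not 1>3, s = 6+3 = 9
p=2,n=2: not 2>2, s = 9+3 = 12
p=2,n=3: not 2>3, s = 12+3 = 15
p=2,n=4: not 2>4, s = 15+3 = 18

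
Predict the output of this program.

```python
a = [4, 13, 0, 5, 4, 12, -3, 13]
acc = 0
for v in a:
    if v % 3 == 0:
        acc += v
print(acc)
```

9

v=4: not %3==0
v=13: not %3==0
v=0: %3==0, acc = 0+0 = 0
v=5: not %3==0
v=4: not %3==0
v=12: %3==0, acc = 0+12 = 12
v=-3: %3==0, acc = 12+(-3) = 9
v=13: not %3==0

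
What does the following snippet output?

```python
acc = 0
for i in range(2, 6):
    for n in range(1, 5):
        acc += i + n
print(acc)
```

96

i=2,n=1: acc = 0+3 = 3
i=2,n=2: acc = 3+4 = 7
i=2,n=3: acc = 7+5 = 12
i=2,n=4: acc = 12+6 = 18
i=3,n=1: acc = 18+4 = 22
i=3,n=2: acc = 22+5 = 27
i=3,n=3: acc = 27+6 = 33
i=3,n=4: acc = 33+7 = 40
i=4,n=1: acc = 40+5 = 45
i=4,n=2: acc = 45+6 = 51
i=4,n=3: acc = 51+7 = 58
i=4,n=4: acc = 58+8 = 66
i=5,n=1: acc = 66+6 = 72
i=5,n=2: acc = 72+7 = 79
i=5,n=3: acc = 79+8 = 87
i=5,n=4: acc = 87+9 = 96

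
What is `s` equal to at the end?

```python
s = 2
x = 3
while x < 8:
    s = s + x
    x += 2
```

17

x=3: s = 2+3 = 5
x=5: s = 5+5 = 10
x=7: s = 10+7 = 17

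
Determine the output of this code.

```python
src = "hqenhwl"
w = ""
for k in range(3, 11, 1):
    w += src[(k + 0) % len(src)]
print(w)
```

nhwlhqen

k=3: add src[3]='n' → 'n'
k=4: add src[4]='h' → 'nh'
k=5: add src[5]='w' → 'nhw'
k=6: add src[6]='l' → 'nhwl'
k=7: add src[0]='h' → 'nhwlh'
k=8: add src[1]='q' → 'nhwlhq'
k=9: add src[2]='e' → 'nhwlhqe'
k=10: add src[3]='n' → 'nhwlhqen'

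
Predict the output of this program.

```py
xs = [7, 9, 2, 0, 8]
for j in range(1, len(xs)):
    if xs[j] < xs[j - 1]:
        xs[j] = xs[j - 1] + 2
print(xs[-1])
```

j=1: 9>=7, unchanged → [7, 9, 2, 0, 8]
j=2: 2<9, xs[2] = 9+2 = 11 → [7, 9, 11, 0, 8]
j=3: 0<11, xs[3] = 11+2 = 13 → [7, 9, 11, 13, 8]
j=4: 8<13, xs[4] = 13+2 = 15 → [7, 9, 11, 13, 15]

15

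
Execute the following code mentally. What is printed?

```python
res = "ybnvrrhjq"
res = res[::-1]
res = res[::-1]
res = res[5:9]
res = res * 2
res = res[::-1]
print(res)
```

reverse → 'qjhrrvnby'
reverse → 'ybnvrrhjq'
slice [5:9] → 'rhjq'
repeat ×2 → 'rhjqrhjq'
reverse → 'qjhrqjhr'

qjhrqjhr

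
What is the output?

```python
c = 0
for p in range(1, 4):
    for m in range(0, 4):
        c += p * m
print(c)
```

p=1,m=0: c = 0+0 = 0
p=1,m=1: c = 0+1 = 1
p=1,m=2: c = 1+2 = 3
p=1,m=3: c = 3+3 = 6
p=2,m=0: c = 6+0 = 6
p=2,m=1: c = 6+2 = 8
p=2,m=2: c = 8+4 = 12
p=2,m=3: c = 12+6 = 18
p=3,m=0: c = 18+0 = 18
p=3,m=1: c = 18+3 = 21
p=3,m=2: c = 21+6 = 27
p=3,m=3: c = 27+9 = 36

36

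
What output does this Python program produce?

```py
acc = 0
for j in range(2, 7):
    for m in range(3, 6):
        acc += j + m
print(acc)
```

j=2,m=3: acc = 0+5 = 5
j=2,m=4: acc = 5+6 = 11
j=2,m=5: acc = 11+7 = 18
j=3,m=3: acc = 18+6 = 24
j=3,m=4: acc = 24+7 = 31
j=3,m=5: acc = 31+8 = 39
j=4,m=3: acc = 39+7 = 46
j=4,m=4: acc = 46+8 = 54
j=4,m=5: acc = 54+9 = 63
j=5,m=3: acc = 63+8 = 71
j=5,m=4: acc = 71+9 = 80
j=5,m=5: acc = 80+10 = 90
j=6,m=3: acc = 90+9 = 99
j=6,m=4: acc = 99+10 = 109
j=6,m=5: acc = 109+11 = 120

120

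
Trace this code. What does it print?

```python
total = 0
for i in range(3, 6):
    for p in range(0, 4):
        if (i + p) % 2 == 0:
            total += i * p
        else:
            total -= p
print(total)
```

i=3,p=0: odd sum, total = 0-0 = 0
i=3,p=1: even sum, total = 0+3 = 3
i=3,p=2: odd sum, total = 3-2 = 1
i=3,p=3: even sum, total = 1+9 = 10
i=4,p=0: even sum, total = 10+0 = 10
i=4,p=1: odd sum, total = 10-1 = 9
i=4,p=2: even sum, total = 9+8 = 17
i=4,p=3: odd sum, total = 17-3 = 14
i=5,p=0: odd sum, total = 14-0 = 14
i=5,p=1: even sum, total = 14+5 = 19
i=5,p=2: odd sum, total = 19-2 = 17
i=5,p=3: even sum, total = 17+15 = 32

32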